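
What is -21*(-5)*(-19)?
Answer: -1995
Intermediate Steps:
-21*(-5)*(-19) = 105*(-19) = -1995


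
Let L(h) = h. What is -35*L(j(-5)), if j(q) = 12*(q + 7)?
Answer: -840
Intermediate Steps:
j(q) = 84 + 12*q (j(q) = 12*(7 + q) = 84 + 12*q)
-35*L(j(-5)) = -35*(84 + 12*(-5)) = -35*(84 - 60) = -35*24 = -840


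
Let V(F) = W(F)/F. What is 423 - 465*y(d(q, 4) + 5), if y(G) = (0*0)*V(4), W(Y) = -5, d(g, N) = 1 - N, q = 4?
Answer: 423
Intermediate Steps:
V(F) = -5/F
y(G) = 0 (y(G) = (0*0)*(-5/4) = 0*(-5*¼) = 0*(-5/4) = 0)
423 - 465*y(d(q, 4) + 5) = 423 - 465*0 = 423 + 0 = 423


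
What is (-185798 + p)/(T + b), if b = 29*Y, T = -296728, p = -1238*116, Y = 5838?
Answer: 164703/63713 ≈ 2.5851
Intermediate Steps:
p = -143608
b = 169302 (b = 29*5838 = 169302)
(-185798 + p)/(T + b) = (-185798 - 143608)/(-296728 + 169302) = -329406/(-127426) = -329406*(-1/127426) = 164703/63713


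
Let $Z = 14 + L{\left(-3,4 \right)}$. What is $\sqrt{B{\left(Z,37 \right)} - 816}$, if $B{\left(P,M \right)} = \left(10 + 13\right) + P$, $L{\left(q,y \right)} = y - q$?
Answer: $2 i \sqrt{193} \approx 27.785 i$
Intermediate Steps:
$Z = 21$ ($Z = 14 + \left(4 - -3\right) = 14 + \left(4 + 3\right) = 14 + 7 = 21$)
$B{\left(P,M \right)} = 23 + P$
$\sqrt{B{\left(Z,37 \right)} - 816} = \sqrt{\left(23 + 21\right) - 816} = \sqrt{44 - 816} = \sqrt{-772} = 2 i \sqrt{193}$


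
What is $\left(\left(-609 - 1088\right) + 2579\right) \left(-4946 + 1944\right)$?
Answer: $-2647764$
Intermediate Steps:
$\left(\left(-609 - 1088\right) + 2579\right) \left(-4946 + 1944\right) = \left(\left(-609 - 1088\right) + 2579\right) \left(-3002\right) = \left(-1697 + 2579\right) \left(-3002\right) = 882 \left(-3002\right) = -2647764$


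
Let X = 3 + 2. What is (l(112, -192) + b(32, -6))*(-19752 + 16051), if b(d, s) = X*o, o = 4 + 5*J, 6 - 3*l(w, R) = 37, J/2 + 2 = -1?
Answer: 1558121/3 ≈ 5.1937e+5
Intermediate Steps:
J = -6 (J = -4 + 2*(-1) = -4 - 2 = -6)
l(w, R) = -31/3 (l(w, R) = 2 - ⅓*37 = 2 - 37/3 = -31/3)
X = 5
o = -26 (o = 4 + 5*(-6) = 4 - 30 = -26)
b(d, s) = -130 (b(d, s) = 5*(-26) = -130)
(l(112, -192) + b(32, -6))*(-19752 + 16051) = (-31/3 - 130)*(-19752 + 16051) = -421/3*(-3701) = 1558121/3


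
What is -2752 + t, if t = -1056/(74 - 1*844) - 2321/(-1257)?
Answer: -120932669/43995 ≈ -2748.8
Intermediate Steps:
t = 141571/43995 (t = -1056/(74 - 844) - 2321*(-1/1257) = -1056/(-770) + 2321/1257 = -1056*(-1/770) + 2321/1257 = 48/35 + 2321/1257 = 141571/43995 ≈ 3.2179)
-2752 + t = -2752 + 141571/43995 = -120932669/43995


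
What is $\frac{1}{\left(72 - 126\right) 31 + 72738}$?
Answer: $\frac{1}{71064} \approx 1.4072 \cdot 10^{-5}$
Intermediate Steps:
$\frac{1}{\left(72 - 126\right) 31 + 72738} = \frac{1}{\left(-54\right) 31 + 72738} = \frac{1}{-1674 + 72738} = \frac{1}{71064}$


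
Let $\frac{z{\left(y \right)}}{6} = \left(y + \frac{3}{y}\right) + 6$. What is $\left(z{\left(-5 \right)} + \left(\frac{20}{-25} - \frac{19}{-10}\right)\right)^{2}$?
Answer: $\frac{49}{4} \approx 12.25$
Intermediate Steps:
$z{\left(y \right)} = 36 + 6 y + \frac{18}{y}$ ($z{\left(y \right)} = 6 \left(\left(y + \frac{3}{y}\right) + 6\right) = 6 \left(6 + y + \frac{3}{y}\right) = 36 + 6 y + \frac{18}{y}$)
$\left(z{\left(-5 \right)} + \left(\frac{20}{-25} - \frac{19}{-10}\right)\right)^{2} = \left(\left(36 + 6 \left(-5\right) + \frac{18}{-5}\right) + \left(\frac{20}{-25} - \frac{19}{-10}\right)\right)^{2} = \left(\left(36 - 30 + 18 \left(- \frac{1}{5}\right)\right) + \left(20 \left(- \frac{1}{25}\right) - - \frac{19}{10}\right)\right)^{2} = \left(\left(36 - 30 - \frac{18}{5}\right) + \left(- \frac{4}{5} + \frac{19}{10}\right)\right)^{2} = \left(\frac{12}{5} + \frac{11}{10}\right)^{2} = \left(\frac{7}{2}\right)^{2} = \frac{49}{4}$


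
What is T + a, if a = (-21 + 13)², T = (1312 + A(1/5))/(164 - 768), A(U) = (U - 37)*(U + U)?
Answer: 233492/3775 ≈ 61.852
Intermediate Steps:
A(U) = 2*U*(-37 + U) (A(U) = (-37 + U)*(2*U) = 2*U*(-37 + U))
T = -8108/3775 (T = (1312 + 2*(-37 + 1/5)/5)/(164 - 768) = (1312 + 2*(⅕)*(-37 + ⅕))/(-604) = (1312 + 2*(⅕)*(-184/5))*(-1/604) = (1312 - 368/25)*(-1/604) = (32432/25)*(-1/604) = -8108/3775 ≈ -2.1478)
a = 64 (a = (-8)² = 64)
T + a = -8108/3775 + 64 = 233492/3775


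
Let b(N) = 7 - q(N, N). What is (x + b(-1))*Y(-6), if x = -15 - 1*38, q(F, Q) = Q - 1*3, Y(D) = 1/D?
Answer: 7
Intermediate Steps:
q(F, Q) = -3 + Q (q(F, Q) = Q - 3 = -3 + Q)
x = -53 (x = -15 - 38 = -53)
b(N) = 10 - N (b(N) = 7 - (-3 + N) = 7 + (3 - N) = 10 - N)
(x + b(-1))*Y(-6) = (-53 + (10 - 1*(-1)))/(-6) = (-53 + (10 + 1))*(-1/6) = (-53 + 11)*(-1/6) = -42*(-1/6) = 7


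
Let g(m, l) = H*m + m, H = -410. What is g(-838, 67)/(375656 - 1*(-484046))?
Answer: 171371/429851 ≈ 0.39868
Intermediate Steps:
g(m, l) = -409*m (g(m, l) = -410*m + m = -409*m)
g(-838, 67)/(375656 - 1*(-484046)) = (-409*(-838))/(375656 - 1*(-484046)) = 342742/(375656 + 484046) = 342742/859702 = 342742*(1/859702) = 171371/429851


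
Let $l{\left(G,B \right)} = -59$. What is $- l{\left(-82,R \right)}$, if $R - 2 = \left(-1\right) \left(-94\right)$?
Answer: $59$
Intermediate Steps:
$R = 96$ ($R = 2 - -94 = 2 + 94 = 96$)
$- l{\left(-82,R \right)} = \left(-1\right) \left(-59\right) = 59$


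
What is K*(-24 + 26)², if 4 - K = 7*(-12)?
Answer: 352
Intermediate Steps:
K = 88 (K = 4 - 7*(-12) = 4 - 1*(-84) = 4 + 84 = 88)
K*(-24 + 26)² = 88*(-24 + 26)² = 88*2² = 88*4 = 352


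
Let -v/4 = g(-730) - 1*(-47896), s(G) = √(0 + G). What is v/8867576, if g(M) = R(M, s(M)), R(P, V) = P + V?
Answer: -23583/1108447 - I*√730/2216894 ≈ -0.021276 - 1.2188e-5*I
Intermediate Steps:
s(G) = √G
g(M) = M + √M
v = -188664 - 4*I*√730 (v = -4*((-730 + √(-730)) - 1*(-47896)) = -4*((-730 + I*√730) + 47896) = -4*(47166 + I*√730) = -188664 - 4*I*√730 ≈ -1.8866e+5 - 108.07*I)
v/8867576 = (-188664 - 4*I*√730)/8867576 = (-188664 - 4*I*√730)*(1/8867576) = -23583/1108447 - I*√730/2216894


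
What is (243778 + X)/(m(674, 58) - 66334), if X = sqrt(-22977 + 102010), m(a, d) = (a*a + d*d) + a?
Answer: 121889/195990 + sqrt(79033)/391980 ≈ 0.62263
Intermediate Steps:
m(a, d) = a + a**2 + d**2 (m(a, d) = (a**2 + d**2) + a = a + a**2 + d**2)
X = sqrt(79033) ≈ 281.13
(243778 + X)/(m(674, 58) - 66334) = (243778 + sqrt(79033))/((674 + 674**2 + 58**2) - 66334) = (243778 + sqrt(79033))/((674 + 454276 + 3364) - 66334) = (243778 + sqrt(79033))/(458314 - 66334) = (243778 + sqrt(79033))/391980 = (243778 + sqrt(79033))*(1/391980) = 121889/195990 + sqrt(79033)/391980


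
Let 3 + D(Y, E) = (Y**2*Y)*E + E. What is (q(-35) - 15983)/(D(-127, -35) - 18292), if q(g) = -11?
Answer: -15994/71675075 ≈ -0.00022315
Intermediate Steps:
D(Y, E) = -3 + E + E*Y**3 (D(Y, E) = -3 + ((Y**2*Y)*E + E) = -3 + (Y**3*E + E) = -3 + (E*Y**3 + E) = -3 + (E + E*Y**3) = -3 + E + E*Y**3)
(q(-35) - 15983)/(D(-127, -35) - 18292) = (-11 - 15983)/((-3 - 35 - 35*(-127)**3) - 18292) = -15994/((-3 - 35 - 35*(-2048383)) - 18292) = -15994/((-3 - 35 + 71693405) - 18292) = -15994/(71693367 - 18292) = -15994/71675075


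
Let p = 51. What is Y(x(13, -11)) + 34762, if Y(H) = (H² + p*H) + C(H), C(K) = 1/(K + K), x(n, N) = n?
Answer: 925445/26 ≈ 35594.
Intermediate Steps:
C(K) = 1/(2*K)
Y(H) = H² + 1/(2*H) + 51*H (Y(H) = (H² + 51*H) + 1/(2*H) = H² + 1/(2*H) + 51*H)
Y(x(13, -11)) + 34762 = (13² + (½)/13 + 51*13) + 34762 = (169 + (½)*(1/13) + 663) + 34762 = (169 + 1/26 + 663) + 34762 = 21633/26 + 34762 = 925445/26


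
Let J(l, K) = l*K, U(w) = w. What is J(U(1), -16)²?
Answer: 256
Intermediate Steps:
J(l, K) = K*l
J(U(1), -16)² = (-16*1)² = (-16)² = 256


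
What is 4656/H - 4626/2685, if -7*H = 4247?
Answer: -35718714/3801065 ≈ -9.3970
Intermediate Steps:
H = -4247/7 (H = -⅐*4247 = -4247/7 ≈ -606.71)
4656/H - 4626/2685 = 4656/(-4247/7) - 4626/2685 = 4656*(-7/4247) - 4626*1/2685 = -32592/4247 - 1542/895 = -35718714/3801065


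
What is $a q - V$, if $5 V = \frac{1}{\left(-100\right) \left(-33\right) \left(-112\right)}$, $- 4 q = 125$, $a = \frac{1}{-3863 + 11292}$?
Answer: $- \frac{57742571}{13728792000} \approx -0.0042059$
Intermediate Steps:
$a = \frac{1}{7429} \approx 0.00013461$
$q = - \frac{125}{4}$ ($q = \left(- \frac{1}{4}\right) 125 = - \frac{125}{4} \approx -31.25$)
$V = - \frac{1}{1848000}$ ($V = \frac{1}{5 \left(-100\right) \left(-33\right) \left(-112\right)} = \frac{1}{5 \cdot 3300 \left(-112\right)} = \frac{1}{5 \left(-369600\right)} = \frac{1}{5} \left(- \frac{1}{369600}\right) = - \frac{1}{1848000} \approx -5.4113 \cdot 10^{-7}$)
$a q - V = \frac{1}{7429} \left(- \frac{125}{4}\right) - - \frac{1}{1848000} = - \frac{125}{29716} + \frac{1}{1848000} = - \frac{57742571}{13728792000}$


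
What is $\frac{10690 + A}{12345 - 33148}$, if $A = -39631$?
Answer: $\frac{28941}{20803} \approx 1.3912$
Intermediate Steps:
$\frac{10690 + A}{12345 - 33148} = \frac{10690 - 39631}{12345 - 33148} = - \frac{28941}{-20803} = \left(-28941\right) \left(- \frac{1}{20803}\right) = \frac{28941}{20803}$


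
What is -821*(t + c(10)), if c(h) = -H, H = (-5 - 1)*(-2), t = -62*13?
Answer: 671578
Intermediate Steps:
t = -806
H = 12 (H = -6*(-2) = 12)
c(h) = -12 (c(h) = -1*12 = -12)
-821*(t + c(10)) = -821*(-806 - 12) = -821*(-818) = 671578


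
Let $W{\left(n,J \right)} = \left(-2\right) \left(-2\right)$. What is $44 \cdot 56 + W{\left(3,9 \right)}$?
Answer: $2468$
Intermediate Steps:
$W{\left(n,J \right)} = 4$
$44 \cdot 56 + W{\left(3,9 \right)} = 44 \cdot 56 + 4 = 2464 + 4 = 2468$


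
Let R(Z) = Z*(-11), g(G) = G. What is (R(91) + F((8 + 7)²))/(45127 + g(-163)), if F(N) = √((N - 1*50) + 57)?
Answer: -1001/44964 + √58/22482 ≈ -0.021924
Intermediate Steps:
R(Z) = -11*Z
F(N) = √(7 + N) (F(N) = √((N - 50) + 57) = √((-50 + N) + 57) = √(7 + N))
(R(91) + F((8 + 7)²))/(45127 + g(-163)) = (-11*91 + √(7 + (8 + 7)²))/(45127 - 163) = (-1001 + √(7 + 15²))/44964 = (-1001 + √(7 + 225))*(1/44964) = (-1001 + √232)*(1/44964) = (-1001 + 2*√58)*(1/44964) = -1001/44964 + √58/22482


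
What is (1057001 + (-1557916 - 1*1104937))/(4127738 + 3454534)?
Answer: -133821/631856 ≈ -0.21179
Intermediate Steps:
(1057001 + (-1557916 - 1*1104937))/(4127738 + 3454534) = (1057001 + (-1557916 - 1104937))/7582272 = (1057001 - 2662853)*(1/7582272) = -1605852*1/7582272 = -133821/631856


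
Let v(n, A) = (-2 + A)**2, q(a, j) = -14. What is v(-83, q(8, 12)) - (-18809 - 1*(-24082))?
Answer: -5017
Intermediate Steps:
v(-83, q(8, 12)) - (-18809 - 1*(-24082)) = (-2 - 14)**2 - (-18809 - 1*(-24082)) = (-16)**2 - (-18809 + 24082) = 256 - 1*5273 = 256 - 5273 = -5017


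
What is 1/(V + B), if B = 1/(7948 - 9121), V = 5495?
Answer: 1173/6445634 ≈ 0.00018198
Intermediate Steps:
B = -1/1173 (B = 1/(-1173) = -1/1173 ≈ -0.00085251)
1/(V + B) = 1/(5495 - 1/1173) = 1/(6445634/1173) = 1173/6445634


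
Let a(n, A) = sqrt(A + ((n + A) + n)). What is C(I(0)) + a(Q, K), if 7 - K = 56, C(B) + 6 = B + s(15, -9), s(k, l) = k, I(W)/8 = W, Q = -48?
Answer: 9 + I*sqrt(194) ≈ 9.0 + 13.928*I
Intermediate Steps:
I(W) = 8*W
C(B) = 9 + B (C(B) = -6 + (B + 15) = -6 + (15 + B) = 9 + B)
K = -49 (K = 7 - 1*56 = 7 - 56 = -49)
a(n, A) = sqrt(2*A + 2*n) (a(n, A) = sqrt(A + ((A + n) + n)) = sqrt(A + (A + 2*n)) = sqrt(2*A + 2*n))
C(I(0)) + a(Q, K) = (9 + 8*0) + sqrt(2*(-49) + 2*(-48)) = (9 + 0) + sqrt(-98 - 96) = 9 + sqrt(-194) = 9 + I*sqrt(194)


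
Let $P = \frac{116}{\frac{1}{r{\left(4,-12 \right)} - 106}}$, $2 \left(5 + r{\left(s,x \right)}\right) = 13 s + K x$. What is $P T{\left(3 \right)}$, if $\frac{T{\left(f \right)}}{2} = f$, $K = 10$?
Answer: $-100920$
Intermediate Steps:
$T{\left(f \right)} = 2 f$
$r{\left(s,x \right)} = -5 + 5 x + \frac{13 s}{2}$ ($r{\left(s,x \right)} = -5 + \frac{13 s + 10 x}{2} = -5 + \frac{10 x + 13 s}{2} = -5 + \left(5 x + \frac{13 s}{2}\right) = -5 + 5 x + \frac{13 s}{2}$)
$P = -16820$ ($P = \frac{116}{\frac{1}{\left(-5 + 5 \left(-12\right) + \frac{13}{2} \cdot 4\right) - 106}} = \frac{116}{\frac{1}{\left(-5 - 60 + 26\right) - 106}} = \frac{116}{\frac{1}{-39 - 106}} = \frac{116}{\frac{1}{-145}} = \frac{116}{- \frac{1}{145}} = 116 \left(-145\right) = -16820$)
$P T{\left(3 \right)} = - 16820 \cdot 2 \cdot 3 = \left(-16820\right) 6 = -100920$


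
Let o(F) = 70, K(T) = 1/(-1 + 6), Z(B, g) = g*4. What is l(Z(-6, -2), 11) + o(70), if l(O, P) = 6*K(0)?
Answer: 356/5 ≈ 71.200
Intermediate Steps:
Z(B, g) = 4*g
K(T) = 1/5
l(O, P) = 6/5 (l(O, P) = 6*(1/5) = 6/5)
l(Z(-6, -2), 11) + o(70) = 6/5 + 70 = 356/5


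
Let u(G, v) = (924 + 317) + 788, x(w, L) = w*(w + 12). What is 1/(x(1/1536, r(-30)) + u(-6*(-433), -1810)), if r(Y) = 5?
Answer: 2359296/4787030017 ≈ 0.00049285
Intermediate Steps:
x(w, L) = w*(12 + w)
u(G, v) = 2029 (u(G, v) = 1241 + 788 = 2029)
1/(x(1/1536, r(-30)) + u(-6*(-433), -1810)) = 1/((12 + 1/1536)/1536 + 2029) = 1/((1/1536)*(18433/1536) + 2029) = 1/(18433/2359296 + 2029) = 1/(4787030017/2359296) = 2359296/4787030017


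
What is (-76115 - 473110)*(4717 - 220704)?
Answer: 118625460075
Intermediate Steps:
(-76115 - 473110)*(4717 - 220704) = -549225*(-215987) = 118625460075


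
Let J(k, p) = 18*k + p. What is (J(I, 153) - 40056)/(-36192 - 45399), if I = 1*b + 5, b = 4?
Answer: 13247/27197 ≈ 0.48708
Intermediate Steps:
I = 9 (I = 1*4 + 5 = 4 + 5 = 9)
J(k, p) = p + 18*k
(J(I, 153) - 40056)/(-36192 - 45399) = ((153 + 18*9) - 40056)/(-36192 - 45399) = ((153 + 162) - 40056)/(-81591) = (315 - 40056)*(-1/81591) = -39741*(-1/81591) = 13247/27197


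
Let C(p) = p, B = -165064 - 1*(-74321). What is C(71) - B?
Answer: 90814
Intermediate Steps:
B = -90743 (B = -165064 + 74321 = -90743)
C(71) - B = 71 - 1*(-90743) = 71 + 90743 = 90814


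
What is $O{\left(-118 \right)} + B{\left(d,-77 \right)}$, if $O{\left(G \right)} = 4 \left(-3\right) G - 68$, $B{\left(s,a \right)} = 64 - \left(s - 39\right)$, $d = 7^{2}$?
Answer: $1402$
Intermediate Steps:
$d = 49$
$B{\left(s,a \right)} = 103 - s$ ($B{\left(s,a \right)} = 64 - \left(s - 39\right) = 64 - \left(-39 + s\right) = 103 - s$)
$O{\left(G \right)} = -68 - 12 G$ ($O{\left(G \right)} = - 12 G - 68 = -68 - 12 G$)
$O{\left(-118 \right)} + B{\left(d,-77 \right)} = \left(-68 - -1416\right) + \left(103 - 49\right) = \left(-68 + 1416\right) + \left(103 - 49\right) = 1348 + 54 = 1402$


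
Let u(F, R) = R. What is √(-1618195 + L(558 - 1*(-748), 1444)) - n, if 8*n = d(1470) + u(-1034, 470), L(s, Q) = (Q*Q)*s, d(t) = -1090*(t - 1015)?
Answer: 61935 + √2721569421 ≈ 1.1410e+5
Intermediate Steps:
d(t) = 1106350 - 1090*t (d(t) = -1090*(-1015 + t) = 1106350 - 1090*t)
L(s, Q) = s*Q² (L(s, Q) = Q²*s = s*Q²)
n = -61935 (n = ((1106350 - 1090*1470) + 470)/8 = ((1106350 - 1602300) + 470)/8 = (-495950 + 470)/8 = (⅛)*(-495480) = -61935)
√(-1618195 + L(558 - 1*(-748), 1444)) - n = √(-1618195 + (558 - 1*(-748))*1444²) - 1*(-61935) = √(-1618195 + (558 + 748)*2085136) + 61935 = √(-1618195 + 1306*2085136) + 61935 = √(-1618195 + 2723187616) + 61935 = √2721569421 + 61935 = 61935 + √2721569421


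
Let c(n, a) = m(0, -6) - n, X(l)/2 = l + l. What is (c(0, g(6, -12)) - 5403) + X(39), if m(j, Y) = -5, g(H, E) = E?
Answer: -5252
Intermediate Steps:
X(l) = 4*l (X(l) = 2*(l + l) = 2*(2*l) = 4*l)
c(n, a) = -5 - n
(c(0, g(6, -12)) - 5403) + X(39) = ((-5 - 1*0) - 5403) + 4*39 = ((-5 + 0) - 5403) + 156 = (-5 - 5403) + 156 = -5408 + 156 = -5252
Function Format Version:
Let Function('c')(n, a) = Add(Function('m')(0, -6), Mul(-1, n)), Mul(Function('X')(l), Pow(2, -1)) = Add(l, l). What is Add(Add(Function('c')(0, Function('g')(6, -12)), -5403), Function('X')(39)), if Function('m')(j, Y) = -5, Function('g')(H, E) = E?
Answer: -5252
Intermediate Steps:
Function('X')(l) = Mul(4, l) (Function('X')(l) = Mul(2, Add(l, l)) = Mul(2, Mul(2, l)) = Mul(4, l))
Function('c')(n, a) = Add(-5, Mul(-1, n))
Add(Add(Function('c')(0, Function('g')(6, -12)), -5403), Function('X')(39)) = Add(Add(Add(-5, Mul(-1, 0)), -5403), Mul(4, 39)) = Add(Add(Add(-5, 0), -5403), 156) = Add(Add(-5, -5403), 156) = Add(-5408, 156) = -5252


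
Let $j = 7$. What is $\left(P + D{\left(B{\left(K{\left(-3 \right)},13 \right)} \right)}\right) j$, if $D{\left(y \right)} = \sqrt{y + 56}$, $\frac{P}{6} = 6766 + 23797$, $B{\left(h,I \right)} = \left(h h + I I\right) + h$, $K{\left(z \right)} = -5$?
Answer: $1283646 + 49 \sqrt{5} \approx 1.2838 \cdot 10^{6}$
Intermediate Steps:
$B{\left(h,I \right)} = h + I^{2} + h^{2}$ ($B{\left(h,I \right)} = \left(h^{2} + I^{2}\right) + h = \left(I^{2} + h^{2}\right) + h = h + I^{2} + h^{2}$)
$P = 183378$ ($P = 6 \left(6766 + 23797\right) = 6 \cdot 30563 = 183378$)
$D{\left(y \right)} = \sqrt{56 + y}$
$\left(P + D{\left(B{\left(K{\left(-3 \right)},13 \right)} \right)}\right) j = \left(183378 + \sqrt{56 + \left(-5 + 13^{2} + \left(-5\right)^{2}\right)}\right) 7 = \left(183378 + \sqrt{56 + \left(-5 + 169 + 25\right)}\right) 7 = \left(183378 + \sqrt{56 + 189}\right) 7 = \left(183378 + \sqrt{245}\right) 7 = \left(183378 + 7 \sqrt{5}\right) 7 = 1283646 + 49 \sqrt{5}$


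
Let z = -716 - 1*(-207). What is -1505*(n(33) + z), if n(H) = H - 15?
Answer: 738955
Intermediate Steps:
z = -509 (z = -716 + 207 = -509)
n(H) = -15 + H
-1505*(n(33) + z) = -1505*((-15 + 33) - 509) = -1505*(18 - 509) = -1505*(-491) = 738955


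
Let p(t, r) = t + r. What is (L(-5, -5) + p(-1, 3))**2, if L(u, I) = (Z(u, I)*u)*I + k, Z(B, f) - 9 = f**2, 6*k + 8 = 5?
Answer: 2900209/4 ≈ 7.2505e+5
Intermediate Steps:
k = -1/2 (k = -4/3 + (1/6)*5 = -4/3 + 5/6 = -1/2 ≈ -0.50000)
Z(B, f) = 9 + f**2
p(t, r) = r + t
L(u, I) = -1/2 + I*u*(9 + I**2) (L(u, I) = ((9 + I**2)*u)*I - 1/2 = (u*(9 + I**2))*I - 1/2 = I*u*(9 + I**2) - 1/2 = -1/2 + I*u*(9 + I**2))
(L(-5, -5) + p(-1, 3))**2 = ((-1/2 - 5*(-5)*(9 + (-5)**2)) + (3 - 1))**2 = ((-1/2 - 5*(-5)*(9 + 25)) + 2)**2 = ((-1/2 - 5*(-5)*34) + 2)**2 = ((-1/2 + 850) + 2)**2 = (1699/2 + 2)**2 = (1703/2)**2 = 2900209/4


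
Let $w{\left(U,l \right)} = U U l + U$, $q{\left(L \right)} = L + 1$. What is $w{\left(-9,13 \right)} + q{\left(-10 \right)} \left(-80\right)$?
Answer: $1764$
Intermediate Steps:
$q{\left(L \right)} = 1 + L$
$w{\left(U,l \right)} = U + l U^{2}$ ($w{\left(U,l \right)} = U^{2} l + U = l U^{2} + U = U + l U^{2}$)
$w{\left(-9,13 \right)} + q{\left(-10 \right)} \left(-80\right) = - 9 \left(1 - 117\right) + \left(1 - 10\right) \left(-80\right) = - 9 \left(1 - 117\right) - -720 = \left(-9\right) \left(-116\right) + 720 = 1044 + 720 = 1764$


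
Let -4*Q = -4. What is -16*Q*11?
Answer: -176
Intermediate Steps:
Q = 1 (Q = -¼*(-4) = 1)
-16*Q*11 = -16*1*11 = -16*11 = -176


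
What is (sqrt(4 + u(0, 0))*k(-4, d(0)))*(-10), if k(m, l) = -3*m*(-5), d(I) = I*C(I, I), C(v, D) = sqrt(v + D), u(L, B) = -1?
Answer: 600*sqrt(3) ≈ 1039.2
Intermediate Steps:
C(v, D) = sqrt(D + v)
d(I) = sqrt(2)*I**(3/2) (d(I) = I*sqrt(I + I) = I*sqrt(2*I) = I*(sqrt(2)*sqrt(I)) = sqrt(2)*I**(3/2))
k(m, l) = 15*m
(sqrt(4 + u(0, 0))*k(-4, d(0)))*(-10) = (sqrt(4 - 1)*(15*(-4)))*(-10) = (sqrt(3)*(-60))*(-10) = -60*sqrt(3)*(-10) = 600*sqrt(3)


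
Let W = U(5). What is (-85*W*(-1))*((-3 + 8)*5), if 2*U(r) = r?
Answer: 10625/2 ≈ 5312.5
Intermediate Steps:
U(r) = r/2
W = 5/2 (W = (½)*5 = 5/2 ≈ 2.5000)
(-85*W*(-1))*((-3 + 8)*5) = (-425*(-1)/2)*((-3 + 8)*5) = (-85*(-5/2))*(5*5) = (425/2)*25 = 10625/2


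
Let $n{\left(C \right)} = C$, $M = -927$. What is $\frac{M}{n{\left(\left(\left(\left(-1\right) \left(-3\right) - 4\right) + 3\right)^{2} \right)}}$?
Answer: $- \frac{927}{4} \approx -231.75$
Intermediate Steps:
$\frac{M}{n{\left(\left(\left(\left(-1\right) \left(-3\right) - 4\right) + 3\right)^{2} \right)}} = - \frac{927}{\left(\left(\left(-1\right) \left(-3\right) - 4\right) + 3\right)^{2}} = - \frac{927}{\left(\left(3 - 4\right) + 3\right)^{2}} = - \frac{927}{\left(-1 + 3\right)^{2}} = - \frac{927}{2^{2}} = - \frac{927}{4}$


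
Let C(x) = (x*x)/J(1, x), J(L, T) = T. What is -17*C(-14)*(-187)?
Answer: -44506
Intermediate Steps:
C(x) = x (C(x) = (x*x)/x = x²/x = x)
-17*C(-14)*(-187) = -17*(-14)*(-187) = 238*(-187) = -44506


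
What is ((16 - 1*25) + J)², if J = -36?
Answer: 2025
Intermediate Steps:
((16 - 1*25) + J)² = ((16 - 1*25) - 36)² = ((16 - 25) - 36)² = (-9 - 36)² = (-45)² = 2025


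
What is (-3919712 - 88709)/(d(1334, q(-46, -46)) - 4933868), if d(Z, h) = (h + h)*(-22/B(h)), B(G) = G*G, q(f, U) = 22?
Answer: 4008421/4933870 ≈ 0.81243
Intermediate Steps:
B(G) = G**2
d(Z, h) = -44/h (d(Z, h) = (h + h)*(-22/h**2) = (2*h)*(-22/h**2) = -44/h)
(-3919712 - 88709)/(d(1334, q(-46, -46)) - 4933868) = (-3919712 - 88709)/(-44/22 - 4933868) = -4008421/(-44*1/22 - 4933868) = -4008421/(-2 - 4933868) = -4008421/(-4933870) = -4008421*(-1/4933870) = 4008421/4933870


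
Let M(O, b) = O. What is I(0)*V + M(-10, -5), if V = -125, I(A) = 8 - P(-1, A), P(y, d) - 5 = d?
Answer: -385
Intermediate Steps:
P(y, d) = 5 + d
I(A) = 3 - A (I(A) = 8 - (5 + A) = 8 + (-5 - A) = 3 - A)
I(0)*V + M(-10, -5) = (3 - 1*0)*(-125) - 10 = (3 + 0)*(-125) - 10 = 3*(-125) - 10 = -375 - 10 = -385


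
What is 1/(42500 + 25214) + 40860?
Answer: 2766794041/67714 ≈ 40860.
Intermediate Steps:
1/(42500 + 25214) + 40860 = 1/67714 + 40860 = 2766794041/67714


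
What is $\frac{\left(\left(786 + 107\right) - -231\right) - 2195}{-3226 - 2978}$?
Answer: $\frac{357}{2068} \approx 0.17263$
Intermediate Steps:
$\frac{\left(\left(786 + 107\right) - -231\right) - 2195}{-3226 - 2978} = \frac{\left(893 + 231\right) - 2195}{-6204} = \left(1124 - 2195\right) \left(- \frac{1}{6204}\right) = \left(-1071\right) \left(- \frac{1}{6204}\right) = \frac{357}{2068}$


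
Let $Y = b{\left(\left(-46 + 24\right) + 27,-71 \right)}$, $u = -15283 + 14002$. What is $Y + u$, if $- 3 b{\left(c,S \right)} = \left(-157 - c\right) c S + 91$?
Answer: $- \frac{61444}{3} \approx -20481.0$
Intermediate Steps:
$u = -1281$
$b{\left(c,S \right)} = - \frac{91}{3} - \frac{S c \left(-157 - c\right)}{3}$ ($b{\left(c,S \right)} = - \frac{\left(-157 - c\right) c S + 91}{3} = - \frac{c \left(-157 - c\right) S + 91}{3} = - \frac{S c \left(-157 - c\right) + 91}{3} = - \frac{91 + S c \left(-157 - c\right)}{3} = - \frac{91}{3} - \frac{S c \left(-157 - c\right)}{3}$)
$Y = - \frac{57601}{3}$ ($Y = - \frac{91}{3} + \frac{1}{3} \left(-71\right) \left(\left(-46 + 24\right) + 27\right)^{2} + \frac{157}{3} \left(-71\right) \left(\left(-46 + 24\right) + 27\right) = - \frac{91}{3} + \frac{1}{3} \left(-71\right) \left(-22 + 27\right)^{2} + \frac{157}{3} \left(-71\right) \left(-22 + 27\right) = - \frac{91}{3} + \frac{1}{3} \left(-71\right) 5^{2} + \frac{157}{3} \left(-71\right) 5 = - \frac{91}{3} + \frac{1}{3} \left(-71\right) 25 - \frac{55735}{3} = - \frac{91}{3} - \frac{1775}{3} - \frac{55735}{3} = - \frac{57601}{3} \approx -19200.0$)
$Y + u = - \frac{57601}{3} - 1281 = - \frac{61444}{3}$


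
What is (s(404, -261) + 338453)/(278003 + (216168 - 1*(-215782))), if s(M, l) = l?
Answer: 338192/709953 ≈ 0.47636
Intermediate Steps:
(s(404, -261) + 338453)/(278003 + (216168 - 1*(-215782))) = (-261 + 338453)/(278003 + (216168 - 1*(-215782))) = 338192/(278003 + (216168 + 215782)) = 338192/(278003 + 431950) = 338192/709953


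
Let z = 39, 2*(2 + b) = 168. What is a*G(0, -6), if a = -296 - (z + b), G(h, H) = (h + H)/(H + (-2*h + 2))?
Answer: -1251/2 ≈ -625.50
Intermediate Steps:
b = 82 (b = -2 + (½)*168 = -2 + 84 = 82)
G(h, H) = (H + h)/(2 + H - 2*h) (G(h, H) = (H + h)/(H + (2 - 2*h)) = (H + h)/(2 + H - 2*h))
a = -417 (a = -296 - (39 + 82) = -296 - 1*121 = -296 - 121 = -417)
a*G(0, -6) = -417*(-6 + 0)/(2 - 6 - 2*0) = -417*(-6)/(2 - 6 + 0) = -417*(-6)/(-4) = -(-417)*(-6)/4 = -417*3/2 = -1251/2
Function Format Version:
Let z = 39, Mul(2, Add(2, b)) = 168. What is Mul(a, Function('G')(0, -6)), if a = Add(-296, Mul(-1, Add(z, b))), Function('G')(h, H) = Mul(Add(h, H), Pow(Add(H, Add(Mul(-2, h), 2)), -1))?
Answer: Rational(-1251, 2) ≈ -625.50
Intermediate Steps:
b = 82 (b = Add(-2, Mul(Rational(1, 2), 168)) = Add(-2, 84) = 82)
Function('G')(h, H) = Mul(Pow(Add(2, H, Mul(-2, h)), -1), Add(H, h)) (Function('G')(h, H) = Mul(Add(H, h), Pow(Add(H, Add(2, Mul(-2, h))), -1)) = Mul(Add(H, h), Pow(Add(2, H, Mul(-2, h)), -1)) = Mul(Pow(Add(2, H, Mul(-2, h)), -1), Add(H, h)))
a = -417 (a = Add(-296, Mul(-1, Add(39, 82))) = Add(-296, Mul(-1, 121)) = Add(-296, -121) = -417)
Mul(a, Function('G')(0, -6)) = Mul(-417, Mul(Pow(Add(2, -6, Mul(-2, 0)), -1), Add(-6, 0))) = Mul(-417, Mul(Pow(Add(2, -6, 0), -1), -6)) = Mul(-417, Mul(Pow(-4, -1), -6)) = Mul(-417, Mul(Rational(-1, 4), -6)) = Mul(-417, Rational(3, 2)) = Rational(-1251, 2)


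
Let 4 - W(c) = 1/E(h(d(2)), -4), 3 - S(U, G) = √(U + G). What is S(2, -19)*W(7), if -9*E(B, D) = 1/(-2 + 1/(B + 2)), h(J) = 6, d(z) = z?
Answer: -309/8 + 103*I*√17/8 ≈ -38.625 + 53.085*I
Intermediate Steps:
S(U, G) = 3 - √(G + U) (S(U, G) = 3 - √(U + G) = 3 - √(G + U))
E(B, D) = -1/(9*(-2 + 1/(2 + B))) (E(B, D) = -1/(9*(-2 + 1/(B + 2))) = -1/(9*(-2 + 1/(2 + B))))
W(c) = -103/8 (W(c) = 4 - 1/((2 + 6)/(9*(3 + 2*6))) = 4 - 1/((⅑)*8/(3 + 12)) = 4 - 1/((⅑)*8/15) = 4 - 1/((⅑)*(1/15)*8) = 4 - 1/8/135 = 4 - 1*135/8 = 4 - 135/8 = -103/8)
S(2, -19)*W(7) = (3 - √(-19 + 2))*(-103/8) = (3 - √(-17))*(-103/8) = (3 - I*√17)*(-103/8) = -309/8 + 103*I*√17/8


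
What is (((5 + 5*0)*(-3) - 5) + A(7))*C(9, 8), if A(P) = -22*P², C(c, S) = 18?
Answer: -19764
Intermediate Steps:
(((5 + 5*0)*(-3) - 5) + A(7))*C(9, 8) = (((5 + 5*0)*(-3) - 5) - 22*7²)*18 = (((5 + 0)*(-3) - 5) - 22*49)*18 = ((5*(-3) - 5) - 1078)*18 = ((-15 - 5) - 1078)*18 = (-20 - 1078)*18 = -1098*18 = -19764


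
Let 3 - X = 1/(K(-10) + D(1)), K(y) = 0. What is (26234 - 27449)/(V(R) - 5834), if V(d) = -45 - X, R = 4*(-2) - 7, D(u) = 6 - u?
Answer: 2025/9803 ≈ 0.20657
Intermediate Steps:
X = 14/5 (X = 3 - 1/(0 + (6 - 1*1)) = 3 - 1/(0 + (6 - 1)) = 3 - 1/(0 + 5) = 3 - 1/5 = 14/5 ≈ 2.8000)
R = -15 (R = -8 - 7 = -15)
V(d) = -239/5 (V(d) = -45 - 1*14/5 = -45 - 14/5 = -239/5)
(26234 - 27449)/(V(R) - 5834) = (26234 - 27449)/(-239/5 - 5834) = -1215/(-29409/5) = -1215*(-5/29409) = 2025/9803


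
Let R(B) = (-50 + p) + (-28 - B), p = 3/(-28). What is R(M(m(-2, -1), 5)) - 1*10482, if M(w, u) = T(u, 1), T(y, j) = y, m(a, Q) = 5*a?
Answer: -295823/28 ≈ -10565.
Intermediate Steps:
p = -3/28 (p = 3*(-1/28) = -3/28 ≈ -0.10714)
M(w, u) = u
R(B) = -2187/28 - B (R(B) = (-50 - 3/28) + (-28 - B) = -1403/28 + (-28 - B) = -2187/28 - B)
R(M(m(-2, -1), 5)) - 1*10482 = (-2187/28 - 1*5) - 1*10482 = (-2187/28 - 5) - 10482 = -2327/28 - 10482 = -295823/28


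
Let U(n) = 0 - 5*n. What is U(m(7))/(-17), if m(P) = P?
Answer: 35/17 ≈ 2.0588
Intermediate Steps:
U(n) = -5*n
U(m(7))/(-17) = (-5*7)/(-17) = -1/17*(-35) = 35/17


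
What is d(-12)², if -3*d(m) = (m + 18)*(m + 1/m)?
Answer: 21025/36 ≈ 584.03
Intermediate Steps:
d(m) = -(18 + m)*(m + 1/m)/3 (d(m) = -(m + 18)*(m + 1/m)/3 = -(18 + m)*(m + 1/m)/3)
d(-12)² = ((⅓)*(-18 - 1*(-12)*(1 + (-12)² + 18*(-12)))/(-12))² = ((⅓)*(-1/12)*(-18 - 1*(-12)*(1 + 144 - 216)))² = ((⅓)*(-1/12)*(-18 - 1*(-12)*(-71)))² = ((⅓)*(-1/12)*(-18 - 852))² = ((⅓)*(-1/12)*(-870))² = (145/6)² = 21025/36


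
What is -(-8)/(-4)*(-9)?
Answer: 18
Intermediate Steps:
-(-8)/(-4)*(-9) = -(-8)*(-1)/4*(-9) = -4*1/2*(-9) = -2*(-9) = 18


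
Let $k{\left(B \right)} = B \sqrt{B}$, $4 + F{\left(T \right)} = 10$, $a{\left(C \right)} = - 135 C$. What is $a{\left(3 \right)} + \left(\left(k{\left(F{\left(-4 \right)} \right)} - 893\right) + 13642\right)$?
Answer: $12344 + 6 \sqrt{6} \approx 12359.0$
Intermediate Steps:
$F{\left(T \right)} = 6$ ($F{\left(T \right)} = -4 + 10 = 6$)
$k{\left(B \right)} = B^{\frac{3}{2}}$
$a{\left(3 \right)} + \left(\left(k{\left(F{\left(-4 \right)} \right)} - 893\right) + 13642\right) = \left(-135\right) 3 + \left(\left(6^{\frac{3}{2}} - 893\right) + 13642\right) = -405 + \left(\left(6 \sqrt{6} - 893\right) + 13642\right) = -405 + \left(\left(-893 + 6 \sqrt{6}\right) + 13642\right) = -405 + \left(12749 + 6 \sqrt{6}\right) = 12344 + 6 \sqrt{6}$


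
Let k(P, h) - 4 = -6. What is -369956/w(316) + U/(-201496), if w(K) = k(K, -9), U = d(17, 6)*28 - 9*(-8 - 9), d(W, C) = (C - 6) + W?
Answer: 37272326459/201496 ≈ 1.8498e+5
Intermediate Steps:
k(P, h) = -2 (k(P, h) = 4 - 6 = -2)
d(W, C) = -6 + C + W (d(W, C) = (-6 + C) + W = -6 + C + W)
U = 629 (U = (-6 + 6 + 17)*28 - 9*(-8 - 9) = 17*28 - 9*(-17) = 476 + 153 = 629)
w(K) = -2
-369956/w(316) + U/(-201496) = -369956/(-2) + 629/(-201496) = -369956*(-½) + 629*(-1/201496) = 184978 - 629/201496 = 37272326459/201496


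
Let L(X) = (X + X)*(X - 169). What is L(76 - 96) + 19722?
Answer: 27282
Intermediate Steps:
L(X) = 2*X*(-169 + X) (L(X) = (2*X)*(-169 + X) = 2*X*(-169 + X))
L(76 - 96) + 19722 = 2*(76 - 96)*(-169 + (76 - 96)) + 19722 = 2*(-20)*(-169 - 20) + 19722 = 2*(-20)*(-189) + 19722 = 7560 + 19722 = 27282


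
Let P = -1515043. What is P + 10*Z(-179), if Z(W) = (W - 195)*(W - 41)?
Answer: -692243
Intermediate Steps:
Z(W) = (-195 + W)*(-41 + W)
P + 10*Z(-179) = -1515043 + 10*(7995 + (-179)² - 236*(-179)) = -1515043 + 10*(7995 + 32041 + 42244) = -1515043 + 10*82280 = -1515043 + 822800 = -692243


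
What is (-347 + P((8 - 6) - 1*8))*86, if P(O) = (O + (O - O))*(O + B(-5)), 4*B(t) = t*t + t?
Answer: -29326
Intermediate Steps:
B(t) = t/4 + t**2/4 (B(t) = (t*t + t)/4 = (t**2 + t)/4 = (t + t**2)/4 = t/4 + t**2/4)
P(O) = O*(5 + O) (P(O) = (O + (O - O))*(O + (1/4)*(-5)*(1 - 5)) = (O + 0)*(O + (1/4)*(-5)*(-4)) = O*(O + 5) = O*(5 + O))
(-347 + P((8 - 6) - 1*8))*86 = (-347 + ((8 - 6) - 1*8)*(5 + ((8 - 6) - 1*8)))*86 = (-347 + (2 - 8)*(5 + (2 - 8)))*86 = (-347 - 6*(5 - 6))*86 = (-347 - 6*(-1))*86 = (-347 + 6)*86 = -341*86 = -29326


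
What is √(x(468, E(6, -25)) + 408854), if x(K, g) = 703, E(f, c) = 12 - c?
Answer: √409557 ≈ 639.97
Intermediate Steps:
√(x(468, E(6, -25)) + 408854) = √(703 + 408854) = √409557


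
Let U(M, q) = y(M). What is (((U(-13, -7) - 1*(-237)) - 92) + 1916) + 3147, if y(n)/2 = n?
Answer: 5182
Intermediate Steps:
y(n) = 2*n
U(M, q) = 2*M
(((U(-13, -7) - 1*(-237)) - 92) + 1916) + 3147 = (((2*(-13) - 1*(-237)) - 92) + 1916) + 3147 = (((-26 + 237) - 92) + 1916) + 3147 = ((211 - 92) + 1916) + 3147 = (119 + 1916) + 3147 = 2035 + 3147 = 5182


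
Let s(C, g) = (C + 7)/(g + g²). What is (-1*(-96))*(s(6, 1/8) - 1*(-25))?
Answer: 33824/3 ≈ 11275.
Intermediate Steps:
s(C, g) = (7 + C)/(g + g²)
(-1*(-96))*(s(6, 1/8) - 1*(-25)) = (-1*(-96))*((7 + 6)/((1/8)*(1 + 1/8)) - 1*(-25)) = 96*(13/((⅛)*(1 + ⅛)) + 25) = 96*(8*13/(9/8) + 25) = 96*(8*(8/9)*13 + 25) = 96*(832/9 + 25) = 96*(1057/9) = 33824/3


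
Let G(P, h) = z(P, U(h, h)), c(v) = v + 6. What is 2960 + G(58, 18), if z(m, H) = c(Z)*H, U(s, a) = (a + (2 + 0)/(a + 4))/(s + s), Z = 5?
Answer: 106759/36 ≈ 2965.5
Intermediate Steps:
U(s, a) = (a + 2/(4 + a))/(2*s) (U(s, a) = (a + 2/(4 + a))/((2*s)) = (a + 2/(4 + a))*(1/(2*s)) = (a + 2/(4 + a))/(2*s))
c(v) = 6 + v
z(m, H) = 11*H (z(m, H) = (6 + 5)*H = 11*H)
G(P, h) = 11*(2 + h² + 4*h)/(2*h*(4 + h)) (G(P, h) = 11*((2 + h² + 4*h)/(2*h*(4 + h))) = 11*(2 + h² + 4*h)/(2*h*(4 + h)))
2960 + G(58, 18) = 2960 + (11/2)*(2 + 18² + 4*18)/(18*(4 + 18)) = 2960 + (11/2)*(1/18)*(2 + 324 + 72)/22 = 2960 + (11/2)*(1/18)*(1/22)*398 = 2960 + 199/36 = 106759/36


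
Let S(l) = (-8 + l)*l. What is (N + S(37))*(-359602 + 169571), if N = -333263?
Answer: 63126397890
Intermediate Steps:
S(l) = l*(-8 + l)
(N + S(37))*(-359602 + 169571) = (-333263 + 37*(-8 + 37))*(-359602 + 169571) = (-333263 + 37*29)*(-190031) = (-333263 + 1073)*(-190031) = -332190*(-190031) = 63126397890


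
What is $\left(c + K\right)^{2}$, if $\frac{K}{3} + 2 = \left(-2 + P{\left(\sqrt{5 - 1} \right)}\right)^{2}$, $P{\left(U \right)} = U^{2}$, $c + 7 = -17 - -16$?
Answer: $4$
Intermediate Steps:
$c = -8$ ($c = -7 - 1 = -8$)
$K = 6$ ($K = -6 + 3 \left(-2 + \left(\sqrt{5 - 1}\right)^{2}\right)^{2} = -6 + 3 \left(-2 + \left(\sqrt{4}\right)^{2}\right)^{2} = -6 + 3 \left(-2 + 2^{2}\right)^{2} = -6 + 3 \left(-2 + 4\right)^{2} = -6 + 3 \cdot 2^{2} = -6 + 3 \cdot 4 = -6 + 12 = 6$)
$\left(c + K\right)^{2} = \left(-8 + 6\right)^{2} = \left(-2\right)^{2} = 4$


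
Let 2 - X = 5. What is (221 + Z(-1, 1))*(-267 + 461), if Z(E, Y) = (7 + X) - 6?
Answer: 42486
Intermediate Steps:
X = -3 (X = 2 - 1*5 = 2 - 5 = -3)
Z(E, Y) = -2 (Z(E, Y) = (7 - 3) - 6 = 4 - 6 = -2)
(221 + Z(-1, 1))*(-267 + 461) = (221 - 2)*(-267 + 461) = 219*194 = 42486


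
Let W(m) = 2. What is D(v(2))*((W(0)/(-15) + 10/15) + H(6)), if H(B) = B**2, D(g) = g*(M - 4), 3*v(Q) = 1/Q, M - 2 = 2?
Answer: 0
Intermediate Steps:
M = 4 (M = 2 + 2 = 4)
v(Q) = 1/(3*Q)
D(g) = 0 (D(g) = g*(4 - 4) = g*0 = 0)
D(v(2))*((W(0)/(-15) + 10/15) + H(6)) = 0*((2/(-15) + 10/15) + 6**2) = 0*((2*(-1/15) + 10*(1/15)) + 36) = 0*((-2/15 + 2/3) + 36) = 0*(8/15 + 36) = 0*(548/15) = 0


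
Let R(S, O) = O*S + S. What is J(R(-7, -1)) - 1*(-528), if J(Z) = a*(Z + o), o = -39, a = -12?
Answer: 996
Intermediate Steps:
R(S, O) = S + O*S
J(Z) = 468 - 12*Z (J(Z) = -12*(Z - 39) = -12*(-39 + Z) = 468 - 12*Z)
J(R(-7, -1)) - 1*(-528) = (468 - (-84)*(1 - 1)) - 1*(-528) = (468 - (-84)*0) + 528 = (468 - 12*0) + 528 = (468 + 0) + 528 = 468 + 528 = 996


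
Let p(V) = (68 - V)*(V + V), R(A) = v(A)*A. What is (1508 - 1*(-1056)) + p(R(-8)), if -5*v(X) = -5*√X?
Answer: 3588 - 2176*I*√2 ≈ 3588.0 - 3077.3*I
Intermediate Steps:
v(X) = √X (v(X) = -(-1)*√X = √X)
R(A) = A^(3/2) (R(A) = √A*A = A^(3/2))
p(V) = 2*V*(68 - V) (p(V) = (68 - V)*(2*V) = 2*V*(68 - V))
(1508 - 1*(-1056)) + p(R(-8)) = (1508 - 1*(-1056)) + 2*(-8)^(3/2)*(68 - (-8)^(3/2)) = (1508 + 1056) + 2*(-16*I*√2)*(68 - (-16)*I*√2) = 2564 + 2*(-16*I*√2)*(68 + 16*I*√2) = 2564 - 32*I*√2*(68 + 16*I*√2)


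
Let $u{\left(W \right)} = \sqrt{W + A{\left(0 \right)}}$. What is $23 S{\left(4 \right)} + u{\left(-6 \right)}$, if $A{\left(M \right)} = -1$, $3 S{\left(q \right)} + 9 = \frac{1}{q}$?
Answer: $- \frac{805}{12} + i \sqrt{7} \approx -67.083 + 2.6458 i$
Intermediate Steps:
$S{\left(q \right)} = -3 + \frac{1}{3 q}$
$u{\left(W \right)} = \sqrt{-1 + W}$ ($u{\left(W \right)} = \sqrt{W - 1} = \sqrt{-1 + W}$)
$23 S{\left(4 \right)} + u{\left(-6 \right)} = 23 \left(-3 + \frac{1}{3 \cdot 4}\right) + \sqrt{-1 - 6} = 23 \left(-3 + \frac{1}{3} \cdot \frac{1}{4}\right) + \sqrt{-7} = 23 \left(-3 + \frac{1}{12}\right) + i \sqrt{7} = 23 \left(- \frac{35}{12}\right) + i \sqrt{7} = - \frac{805}{12} + i \sqrt{7}$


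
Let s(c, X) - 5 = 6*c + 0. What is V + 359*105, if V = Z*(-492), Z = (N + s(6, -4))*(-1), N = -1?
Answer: 57375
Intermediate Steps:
s(c, X) = 5 + 6*c (s(c, X) = 5 + (6*c + 0) = 5 + 6*c)
Z = -40 (Z = (-1 + (5 + 6*6))*(-1) = (-1 + (5 + 36))*(-1) = (-1 + 41)*(-1) = 40*(-1) = -40)
V = 19680 (V = -40*(-492) = 19680)
V + 359*105 = 19680 + 359*105 = 19680 + 37695 = 57375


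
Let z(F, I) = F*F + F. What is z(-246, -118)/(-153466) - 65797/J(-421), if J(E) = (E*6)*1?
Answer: 4972680191/193827558 ≈ 25.655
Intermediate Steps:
z(F, I) = F + F**2 (z(F, I) = F**2 + F = F + F**2)
J(E) = 6*E (J(E) = (6*E)*1 = 6*E)
z(-246, -118)/(-153466) - 65797/J(-421) = -246*(1 - 246)/(-153466) - 65797/(6*(-421)) = -246*(-245)*(-1/153466) - 65797/(-2526) = 60270*(-1/153466) - 65797*(-1/2526) = -30135/76733 + 65797/2526 = 4972680191/193827558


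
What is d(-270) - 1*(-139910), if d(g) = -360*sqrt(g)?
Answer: 139910 - 1080*I*sqrt(30) ≈ 1.3991e+5 - 5915.4*I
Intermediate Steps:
d(-270) - 1*(-139910) = -1080*I*sqrt(30) - 1*(-139910) = -1080*I*sqrt(30) + 139910 = 139910 - 1080*I*sqrt(30)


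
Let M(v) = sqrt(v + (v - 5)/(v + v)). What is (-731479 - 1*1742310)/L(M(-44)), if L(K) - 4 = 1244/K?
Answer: -9457295347/34061084 - 769348379*I*sqrt(84106)/17030542 ≈ -277.66 - 13101.0*I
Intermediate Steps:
M(v) = sqrt(v + (-5 + v)/(2*v)) (M(v) = sqrt(v + (-5 + v)/((2*v))) = sqrt(v + (-5 + v)*(1/(2*v))) = sqrt(v + (-5 + v)/(2*v)))
L(K) = 4 + 1244/K
(-731479 - 1*1742310)/L(M(-44)) = (-731479 - 1*1742310)/(4 + 1244/((sqrt(2 - 10/(-44) + 4*(-44))/2))) = (-731479 - 1742310)/(4 + 1244/((sqrt(2 - 10*(-1/44) - 176)/2))) = -2473789/(4 + 1244/((sqrt(2 + 5/22 - 176)/2))) = -2473789/(4 + 1244/((sqrt(-3823/22)/2))) = -2473789/(4 + 1244/(((I*sqrt(84106)/22)/2))) = -2473789/(4 + 1244/((I*sqrt(84106)/44))) = -2473789/(4 + 1244*(-2*I*sqrt(84106)/3823)) = -2473789/(4 - 2488*I*sqrt(84106)/3823)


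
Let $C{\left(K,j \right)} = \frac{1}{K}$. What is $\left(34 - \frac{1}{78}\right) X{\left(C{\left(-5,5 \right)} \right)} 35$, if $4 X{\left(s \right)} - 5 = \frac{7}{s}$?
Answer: $- \frac{463925}{52} \approx -8921.6$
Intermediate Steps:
$X{\left(s \right)} = \frac{5}{4} + \frac{7}{4 s}$ ($X{\left(s \right)} = \frac{5}{4} + \frac{7 \frac{1}{s}}{4} = \frac{5}{4} + \frac{7}{4 s}$)
$\left(34 - \frac{1}{78}\right) X{\left(C{\left(-5,5 \right)} \right)} 35 = \left(34 - \frac{1}{78}\right) \frac{7 + \frac{5}{-5}}{4 \frac{1}{-5}} \cdot 35 = \left(34 - \frac{1}{78}\right) \frac{7 + 5 \left(- \frac{1}{5}\right)}{4 \left(- \frac{1}{5}\right)} 35 = \left(34 - \frac{1}{78}\right) \frac{1}{4} \left(-5\right) \left(7 - 1\right) 35 = \frac{2651 \cdot \frac{1}{4} \left(-5\right) 6}{78} \cdot 35 = \frac{2651}{78} \left(- \frac{15}{2}\right) 35 = \left(- \frac{13255}{52}\right) 35 = - \frac{463925}{52}$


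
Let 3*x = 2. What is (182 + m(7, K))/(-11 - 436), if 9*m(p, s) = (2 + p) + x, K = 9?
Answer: -4943/12069 ≈ -0.40956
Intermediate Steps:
x = ⅔ (x = (⅓)*2 = ⅔ ≈ 0.66667)
m(p, s) = 8/27 + p/9 (m(p, s) = ((2 + p) + ⅔)/9 = (8/3 + p)/9 = 8/27 + p/9)
(182 + m(7, K))/(-11 - 436) = (182 + (8/27 + (⅑)*7))/(-11 - 436) = (182 + (8/27 + 7/9))/(-447) = (182 + 29/27)*(-1/447) = (4943/27)*(-1/447) = -4943/12069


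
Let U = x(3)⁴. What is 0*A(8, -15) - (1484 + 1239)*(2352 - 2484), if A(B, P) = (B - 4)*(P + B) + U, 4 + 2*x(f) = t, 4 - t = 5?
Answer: 359436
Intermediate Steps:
t = -1 (t = 4 - 1*5 = 4 - 5 = -1)
x(f) = -5/2 (x(f) = -2 + (½)*(-1) = -2 - ½ = -5/2)
U = 625/16 (U = (-5/2)⁴ = 625/16 ≈ 39.063)
A(B, P) = 625/16 + (-4 + B)*(B + P) (A(B, P) = (B - 4)*(P + B) + 625/16 = (-4 + B)*(B + P) + 625/16 = 625/16 + (-4 + B)*(B + P))
0*A(8, -15) - (1484 + 1239)*(2352 - 2484) = 0*(625/16 + 8² - 4*8 - 4*(-15) + 8*(-15)) - (1484 + 1239)*(2352 - 2484) = 0*(625/16 + 64 - 32 + 60 - 120) - 2723*(-132) = 0*(177/16) - 1*(-359436) = 0 + 359436 = 359436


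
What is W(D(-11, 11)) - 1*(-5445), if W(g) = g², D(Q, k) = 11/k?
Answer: 5446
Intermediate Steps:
W(D(-11, 11)) - 1*(-5445) = (11/11)² - 1*(-5445) = (11*(1/11))² + 5445 = 1² + 5445 = 1 + 5445 = 5446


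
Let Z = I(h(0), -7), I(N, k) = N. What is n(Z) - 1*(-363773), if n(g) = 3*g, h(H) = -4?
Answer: 363761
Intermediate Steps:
Z = -4
n(Z) - 1*(-363773) = 3*(-4) - 1*(-363773) = -12 + 363773 = 363761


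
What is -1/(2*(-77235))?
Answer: 1/154470 ≈ 6.4737e-6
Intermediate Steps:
-1/(2*(-77235)) = -1/(-154470) = -1*(-1/154470) = 1/154470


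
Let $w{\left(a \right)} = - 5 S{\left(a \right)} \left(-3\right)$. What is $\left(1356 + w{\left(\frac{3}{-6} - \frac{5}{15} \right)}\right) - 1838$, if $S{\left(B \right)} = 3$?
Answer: $-437$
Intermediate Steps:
$w{\left(a \right)} = 45$ ($w{\left(a \right)} = \left(-5\right) 3 \left(-3\right) = \left(-15\right) \left(-3\right) = 45$)
$\left(1356 + w{\left(\frac{3}{-6} - \frac{5}{15} \right)}\right) - 1838 = \left(1356 + 45\right) - 1838 = 1401 - 1838 = -437$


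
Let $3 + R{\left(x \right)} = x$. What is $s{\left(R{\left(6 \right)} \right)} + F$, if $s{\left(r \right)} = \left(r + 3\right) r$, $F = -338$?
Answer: $-320$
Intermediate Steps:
$R{\left(x \right)} = -3 + x$
$s{\left(r \right)} = r \left(3 + r\right)$ ($s{\left(r \right)} = \left(3 + r\right) r = r \left(3 + r\right)$)
$s{\left(R{\left(6 \right)} \right)} + F = \left(-3 + 6\right) \left(3 + \left(-3 + 6\right)\right) - 338 = 3 \left(3 + 3\right) - 338 = 3 \cdot 6 - 338 = 18 - 338 = -320$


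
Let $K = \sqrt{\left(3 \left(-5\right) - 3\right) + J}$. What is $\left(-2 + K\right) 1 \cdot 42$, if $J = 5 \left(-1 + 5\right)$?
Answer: $-84 + 42 \sqrt{2} \approx -24.603$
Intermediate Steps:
$J = 20$ ($J = 5 \cdot 4 = 20$)
$K = \sqrt{2}$ ($K = \sqrt{\left(3 \left(-5\right) - 3\right) + 20} = \sqrt{\left(-15 - 3\right) + 20} = \sqrt{-18 + 20} = \sqrt{2} \approx 1.4142$)
$\left(-2 + K\right) 1 \cdot 42 = \left(-2 + \sqrt{2}\right) 1 \cdot 42 = \left(-2 + \sqrt{2}\right) 42 = -84 + 42 \sqrt{2}$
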